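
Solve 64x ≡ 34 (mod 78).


GCD(64, 78) = 2 divides 34
Divide: 32x ≡ 17 (mod 39)
x ≡ 31 (mod 39)


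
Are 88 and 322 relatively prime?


Euclidean algorithm:
322 = 3 * 88 + 58
88 = 1 * 58 + 30
58 = 1 * 30 + 28
30 = 1 * 28 + 2
28 = 14 * 2 + 0
GCD(88, 322) = 2

No, not coprime (GCD = 2)


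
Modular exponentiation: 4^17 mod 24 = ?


4^1 mod 24 = 4
4^2 mod 24 = 16
4^3 mod 24 = 16
4^4 mod 24 = 16
4^5 mod 24 = 16
4^6 mod 24 = 16
4^7 mod 24 = 16
4^8 mod 24 = 16
4^9 mod 24 = 16
4^10 mod 24 = 16
4^11 mod 24 = 16
4^12 mod 24 = 16
4^13 mod 24 = 16
4^14 mod 24 = 16
4^15 mod 24 = 16
4^16 mod 24 = 16
4^17 mod 24 = 16


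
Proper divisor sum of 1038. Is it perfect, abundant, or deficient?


Proper divisors: 1, 2, 3, 6, 173, 346, 519
Sum = 1 + 2 + 3 + 6 + 173 + 346 + 519 = 1050
1050 > 1038 → abundant

s(1038) = 1050 (abundant)


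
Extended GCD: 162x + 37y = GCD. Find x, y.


Tabular extended Euclidean (each row: r = 162*s + 37*t):
r=162, s=1, t=0
r=37, s=0, t=1
q=4: r=14, s=1, t=-4   [162*(1) + 37*(-4) = 14]
q=2: r=9, s=-2, t=9   [162*(-2) + 37*(9) = 9]
q=1: r=5, s=3, t=-13   [162*(3) + 37*(-13) = 5]
q=1: r=4, s=-5, t=22   [162*(-5) + 37*(22) = 4]
q=1: r=1, s=8, t=-35   [162*(8) + 37*(-35) = 1]
q=4: r=0, s=-37, t=162   [162*(-37) + 37*(162) = 0]
GCD = 1; from the row with r=1: x=8, y=-35
Check: 162*(8) + 37*(-35) = 1296 - 1295 = 1

GCD = 1, x = 8, y = -35


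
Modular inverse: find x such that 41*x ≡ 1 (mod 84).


Use the extended Euclidean algorithm on (84, 41); each row r = 84*s + 41*t:
r=84, s=1, t=0
r=41, s=0, t=1
q=2: r=2, s=1, t=-2   [84*(1) + 41*(-2) = 2]
q=20: r=1, s=-20, t=41   [84*(-20) + 41*(41) = 1]
q=2: r=0, s=41, t=-84   [84*(41) + 41*(-84) = 0]
GCD = 1 with t = 41, so 41*(41) ≡ 1 (mod 84)
Inverse = 41 mod 84 = 41
Check: 41 * 41 = 1681 ≡ 1 (mod 84)

41^(-1) ≡ 41 (mod 84)


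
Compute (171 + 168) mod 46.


171 + 168 = 339
339 mod 46 = 17


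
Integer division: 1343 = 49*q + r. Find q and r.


1343 = 49 * 27 + 20
Check: 1323 + 20 = 1343

q = 27, r = 20


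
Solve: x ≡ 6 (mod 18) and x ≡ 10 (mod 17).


M = 18*17 = 306
M1 = M/18 = 17, M2 = M/17 = 18
M1^(-1) mod 18 = 17, M2^(-1) mod 17 = 1
x = 6*17*17 + 10*18*1 = 1914
1914 mod 306 = 78
Check: 78 mod 18 = 6 ✓, 78 mod 17 = 10 ✓

x ≡ 78 (mod 306)


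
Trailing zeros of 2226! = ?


floor(2226/5) = 445
floor(2226/25) = 89
floor(2226/125) = 17
floor(2226/625) = 3
Total = 554

554 trailing zeros


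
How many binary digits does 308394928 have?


308394928 in base 2 = 10010011000011011101110110000
Number of digits = 29

29 digits (base 2)


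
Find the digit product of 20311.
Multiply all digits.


2 × 0 × 3 × 1 × 1 = 0


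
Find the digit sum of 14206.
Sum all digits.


1 + 4 + 2 + 0 + 6 = 13


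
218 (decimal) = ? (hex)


218 (base 10) = 218 (decimal)
218 (decimal) = DA (base 16)


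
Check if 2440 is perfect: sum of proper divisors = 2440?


Proper divisors of 2440: 1, 2, 4, 5, 8, 10, 20, 40, 61, 122, 244, 305, 488, 610, 1220
Sum = 1 + 2 + 4 + 5 + 8 + 10 + 20 + 40 + 61 + 122 + 244 + 305 + 488 + 610 + 1220 = 3140

No, 2440 is not perfect (3140 ≠ 2440)


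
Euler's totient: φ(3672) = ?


3672 = 2^3 × 3^3 × 17
Prime factors: 2, 3, 17
φ(3672) = 3672 × (1-1/2) × (1-1/3) × (1-1/17)
= 3672 × 1/2 × 2/3 × 16/17 = 1152

φ(3672) = 1152


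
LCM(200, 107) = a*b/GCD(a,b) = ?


GCD(200, 107) = 1
LCM = 200*107/1 = 21400/1 = 21400

LCM = 21400


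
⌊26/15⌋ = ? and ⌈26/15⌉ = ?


26/15 = 1.7333
floor = 1
ceil = 2

floor = 1, ceil = 2


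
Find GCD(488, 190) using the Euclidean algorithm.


488 = 2 * 190 + 108
190 = 1 * 108 + 82
108 = 1 * 82 + 26
82 = 3 * 26 + 4
26 = 6 * 4 + 2
4 = 2 * 2 + 0
GCD = 2


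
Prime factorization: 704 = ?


704 / 2 = 352
352 / 2 = 176
176 / 2 = 88
88 / 2 = 44
44 / 2 = 22
22 / 2 = 11
11 / 11 = 1
704 = 2^6 × 11


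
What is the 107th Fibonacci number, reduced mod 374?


F(k) mod 374 for k=1..107:
1, 1, 2, 3, 5, 8, 13, 21, 34, 55, 89, 144, 233, 3, 236, 239, 101, 340, 67, 33, 100, 133, 233, 366, 225, 217, 68, 285, 353, 264, 243, 133, 2, 135, 137, 272, 35, 307, 342, 275, 243, 144, 13, 157, 170, 327, 123, 76, 199, 275, 100, 1, 101, 102, 203, 305, 134, 65, 199, 264, 89, 353, 68, 47, 115, 162, 277, 65, 342, 33, 1, 34, 35, 69, 104, 173, 277, 76, 353, 55, 34, 89, 123, 212, 335, 173, 134, 307, 67, 0, 67, 67, 134, 201, 335, 162, 123, 285, 34, 319, 353, 298, 277, 201, 104, 305, 35
F(107) mod 374 = 35


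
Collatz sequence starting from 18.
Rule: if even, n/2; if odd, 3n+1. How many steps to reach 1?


18 → 9 → 28 → 14 → 7 → 22 → 11 → 34 → 17 → 52 → 26 → 13 → 40 → 20 → 10 → 5 → 16 → 8 → 4 → 2 → 1
Total steps = 20

20 steps


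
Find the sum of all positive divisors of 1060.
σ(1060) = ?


Divisors of 1060: 1, 2, 4, 5, 10, 20, 53, 106, 212, 265, 530, 1060
Sum = 1 + 2 + 4 + 5 + 10 + 20 + 53 + 106 + 212 + 265 + 530 + 1060 = 2268

σ(1060) = 2268


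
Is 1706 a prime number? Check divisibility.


1706 / 2 = 853 (exact division)
1706 is NOT prime.

No, 1706 is not prime


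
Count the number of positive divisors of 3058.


3058 = 2^1 × 11^1 × 139^1
d(3058) = (1+1) × (1+1) × (1+1) = 8

8 divisors


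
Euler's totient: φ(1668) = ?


1668 = 2^2 × 3 × 139
Prime factors: 2, 3, 139
φ(1668) = 1668 × (1-1/2) × (1-1/3) × (1-1/139)
= 1668 × 1/2 × 2/3 × 138/139 = 552

φ(1668) = 552


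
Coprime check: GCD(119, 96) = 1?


Euclidean algorithm:
119 = 1 * 96 + 23
96 = 4 * 23 + 4
23 = 5 * 4 + 3
4 = 1 * 3 + 1
3 = 3 * 1 + 0
GCD(119, 96) = 1

Yes, coprime (GCD = 1)


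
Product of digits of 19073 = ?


1 × 9 × 0 × 7 × 3 = 0


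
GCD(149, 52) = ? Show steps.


149 = 2 * 52 + 45
52 = 1 * 45 + 7
45 = 6 * 7 + 3
7 = 2 * 3 + 1
3 = 3 * 1 + 0
GCD = 1


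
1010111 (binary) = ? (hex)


1010111 (base 2) = 87 (decimal)
87 (decimal) = 57 (base 16)


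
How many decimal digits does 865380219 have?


865380219 has 9 digits in base 10
floor(log10(865380219)) + 1 = floor(8.9372) + 1 = 9

9 digits (base 10)


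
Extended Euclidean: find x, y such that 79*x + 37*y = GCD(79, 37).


Tabular extended Euclidean (each row: r = 79*s + 37*t):
r=79, s=1, t=0
r=37, s=0, t=1
q=2: r=5, s=1, t=-2   [79*(1) + 37*(-2) = 5]
q=7: r=2, s=-7, t=15   [79*(-7) + 37*(15) = 2]
q=2: r=1, s=15, t=-32   [79*(15) + 37*(-32) = 1]
q=2: r=0, s=-37, t=79   [79*(-37) + 37*(79) = 0]
GCD = 1; from the row with r=1: x=15, y=-32
Check: 79*(15) + 37*(-32) = 1185 - 1184 = 1

GCD = 1, x = 15, y = -32


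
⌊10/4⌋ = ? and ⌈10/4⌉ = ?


10/4 = 2.5000
floor = 2
ceil = 3

floor = 2, ceil = 3


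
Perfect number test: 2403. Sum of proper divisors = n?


Proper divisors of 2403: 1, 3, 9, 27, 89, 267, 801
Sum = 1 + 3 + 9 + 27 + 89 + 267 + 801 = 1197

No, 2403 is not perfect (1197 ≠ 2403)


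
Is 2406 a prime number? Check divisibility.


2406 / 2 = 1203 (exact division)
2406 is NOT prime.

No, 2406 is not prime


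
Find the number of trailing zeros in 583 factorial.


floor(583/5) = 116
floor(583/25) = 23
floor(583/125) = 4
Total = 143

143 trailing zeros


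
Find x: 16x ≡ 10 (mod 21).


GCD(16, 21) = 1, unique solution
a^(-1) mod 21 = 4
x = 4 * 10 mod 21 = 19

x ≡ 19 (mod 21)


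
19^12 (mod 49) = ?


19^1 mod 49 = 19
19^2 mod 49 = 18
19^3 mod 49 = 48
19^4 mod 49 = 30
19^5 mod 49 = 31
19^6 mod 49 = 1
19^7 mod 49 = 19
19^8 mod 49 = 18
19^9 mod 49 = 48
19^10 mod 49 = 30
19^11 mod 49 = 31
19^12 mod 49 = 1


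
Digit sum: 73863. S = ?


7 + 3 + 8 + 6 + 3 = 27


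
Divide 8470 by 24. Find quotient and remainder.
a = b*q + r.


8470 = 24 * 352 + 22
Check: 8448 + 22 = 8470

q = 352, r = 22


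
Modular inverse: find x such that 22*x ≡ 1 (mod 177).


Use the extended Euclidean algorithm on (177, 22); each row r = 177*s + 22*t:
r=177, s=1, t=0
r=22, s=0, t=1
q=8: r=1, s=1, t=-8   [177*(1) + 22*(-8) = 1]
q=22: r=0, s=-22, t=177   [177*(-22) + 22*(177) = 0]
GCD = 1 with t = -8, so 22*(-8) ≡ 1 (mod 177)
Inverse = -8 mod 177 = 169
Check: 22 * 169 = 3718 ≡ 1 (mod 177)

22^(-1) ≡ 169 (mod 177)


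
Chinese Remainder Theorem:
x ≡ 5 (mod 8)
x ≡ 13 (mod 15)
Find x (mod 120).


M = 8*15 = 120
M1 = M/8 = 15, M2 = M/15 = 8
M1^(-1) mod 8 = 7, M2^(-1) mod 15 = 2
x = 5*15*7 + 13*8*2 = 733
733 mod 120 = 13
Check: 13 mod 8 = 5 ✓, 13 mod 15 = 13 ✓

x ≡ 13 (mod 120)


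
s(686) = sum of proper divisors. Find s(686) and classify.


Proper divisors: 1, 2, 7, 14, 49, 98, 343
Sum = 1 + 2 + 7 + 14 + 49 + 98 + 343 = 514
514 < 686 → deficient

s(686) = 514 (deficient)


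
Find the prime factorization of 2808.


2808 / 2 = 1404
1404 / 2 = 702
702 / 2 = 351
351 / 3 = 117
117 / 3 = 39
39 / 3 = 13
13 / 13 = 1
2808 = 2^3 × 3^3 × 13


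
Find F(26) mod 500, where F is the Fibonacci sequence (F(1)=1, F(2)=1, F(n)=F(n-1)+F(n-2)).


F(k) mod 500 for k=1..26:
1, 1, 2, 3, 5, 8, 13, 21, 34, 55, 89, 144, 233, 377, 110, 487, 97, 84, 181, 265, 446, 211, 157, 368, 25, 393
F(26) mod 500 = 393


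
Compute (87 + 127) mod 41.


87 + 127 = 214
214 mod 41 = 9


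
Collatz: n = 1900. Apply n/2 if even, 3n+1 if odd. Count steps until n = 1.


1900 → 950 → 475 → 1426 → 713 → 2140 → 1070 → 535 → 1606 → 803 → 2410 → 1205 → 3616 → 1808 → 904 → 452 → 226 → 113 → 340 → 170 → 85 → 256 → 128 → 64 → 32 → 16 → 8 → 4 → 2 → 1
Total steps = 29

29 steps


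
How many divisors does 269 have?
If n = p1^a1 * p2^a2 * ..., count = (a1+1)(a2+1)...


269 = 269^1
d(269) = (1+1) = 2

2 divisors


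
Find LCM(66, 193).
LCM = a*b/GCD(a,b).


GCD(66, 193) = 1
LCM = 66*193/1 = 12738/1 = 12738

LCM = 12738


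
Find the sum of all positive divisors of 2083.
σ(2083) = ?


Divisors of 2083: 1, 2083
Sum = 1 + 2083 = 2084

σ(2083) = 2084


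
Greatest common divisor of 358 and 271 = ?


358 = 1 * 271 + 87
271 = 3 * 87 + 10
87 = 8 * 10 + 7
10 = 1 * 7 + 3
7 = 2 * 3 + 1
3 = 3 * 1 + 0
GCD = 1


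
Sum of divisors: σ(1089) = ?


Divisors of 1089: 1, 3, 9, 11, 33, 99, 121, 363, 1089
Sum = 1 + 3 + 9 + 11 + 33 + 99 + 121 + 363 + 1089 = 1729

σ(1089) = 1729


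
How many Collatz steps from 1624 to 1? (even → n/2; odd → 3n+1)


1624 → 812 → 406 → 203 → 610 → 305 → 916 → 458 → 229 → 688 → 344 → 172 → 86 → 43 → 130 → 65 → 196 → 98 → 49 → 148 → 74 → 37 → 112 → 56 → 28 → 14 → 7 → 22 → 11 → 34 → 17 → 52 → 26 → 13 → 40 → 20 → 10 → 5 → 16 → 8 → 4 → 2 → 1
Total steps = 42

42 steps


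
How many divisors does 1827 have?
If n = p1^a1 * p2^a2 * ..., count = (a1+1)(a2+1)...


1827 = 3^2 × 7^1 × 29^1
d(1827) = (2+1) × (1+1) × (1+1) = 12

12 divisors


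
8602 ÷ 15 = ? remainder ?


8602 = 15 * 573 + 7
Check: 8595 + 7 = 8602

q = 573, r = 7


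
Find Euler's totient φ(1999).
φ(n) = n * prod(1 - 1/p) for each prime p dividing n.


1999 = 1999
Prime factors: 1999
φ(1999) = 1999 × (1-1/1999)
= 1999 × 1998/1999 = 1998

φ(1999) = 1998


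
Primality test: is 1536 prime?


1536 / 2 = 768 (exact division)
1536 is NOT prime.

No, 1536 is not prime


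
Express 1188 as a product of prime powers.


1188 / 2 = 594
594 / 2 = 297
297 / 3 = 99
99 / 3 = 33
33 / 3 = 11
11 / 11 = 1
1188 = 2^2 × 3^3 × 11


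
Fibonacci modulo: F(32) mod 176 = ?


F(k) mod 176 for k=1..32:
1, 1, 2, 3, 5, 8, 13, 21, 34, 55, 89, 144, 57, 25, 82, 107, 13, 120, 133, 77, 34, 111, 145, 80, 49, 129, 2, 131, 133, 88, 45, 133
F(32) mod 176 = 133


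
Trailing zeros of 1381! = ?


floor(1381/5) = 276
floor(1381/25) = 55
floor(1381/125) = 11
floor(1381/625) = 2
Total = 344

344 trailing zeros


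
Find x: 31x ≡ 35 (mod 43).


GCD(31, 43) = 1, unique solution
a^(-1) mod 43 = 25
x = 25 * 35 mod 43 = 15

x ≡ 15 (mod 43)


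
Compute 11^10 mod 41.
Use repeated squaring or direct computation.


11^1 mod 41 = 11
11^2 mod 41 = 39
11^3 mod 41 = 19
11^4 mod 41 = 4
11^5 mod 41 = 3
11^6 mod 41 = 33
11^7 mod 41 = 35
11^8 mod 41 = 16
11^9 mod 41 = 12
11^10 mod 41 = 9


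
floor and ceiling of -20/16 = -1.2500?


-20/16 = -1.2500
floor = -2
ceil = -1

floor = -2, ceil = -1


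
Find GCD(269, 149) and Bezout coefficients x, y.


Tabular extended Euclidean (each row: r = 269*s + 149*t):
r=269, s=1, t=0
r=149, s=0, t=1
q=1: r=120, s=1, t=-1   [269*(1) + 149*(-1) = 120]
q=1: r=29, s=-1, t=2   [269*(-1) + 149*(2) = 29]
q=4: r=4, s=5, t=-9   [269*(5) + 149*(-9) = 4]
q=7: r=1, s=-36, t=65   [269*(-36) + 149*(65) = 1]
q=4: r=0, s=149, t=-269   [269*(149) + 149*(-269) = 0]
GCD = 1; from the row with r=1: x=-36, y=65
Check: 269*(-36) + 149*(65) = -9684 + 9685 = 1

GCD = 1, x = -36, y = 65


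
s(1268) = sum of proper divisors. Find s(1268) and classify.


Proper divisors: 1, 2, 4, 317, 634
Sum = 1 + 2 + 4 + 317 + 634 = 958
958 < 1268 → deficient

s(1268) = 958 (deficient)


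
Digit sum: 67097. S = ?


6 + 7 + 0 + 9 + 7 = 29


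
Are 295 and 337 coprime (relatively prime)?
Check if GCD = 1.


Euclidean algorithm:
337 = 1 * 295 + 42
295 = 7 * 42 + 1
42 = 42 * 1 + 0
GCD(295, 337) = 1

Yes, coprime (GCD = 1)


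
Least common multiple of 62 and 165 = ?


GCD(62, 165) = 1
LCM = 62*165/1 = 10230/1 = 10230

LCM = 10230


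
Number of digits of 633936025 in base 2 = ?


633936025 in base 2 = 100101110010010001100010011001
Number of digits = 30

30 digits (base 2)


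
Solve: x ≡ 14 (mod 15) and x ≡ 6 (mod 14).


M = 15*14 = 210
M1 = M/15 = 14, M2 = M/14 = 15
M1^(-1) mod 15 = 14, M2^(-1) mod 14 = 1
x = 14*14*14 + 6*15*1 = 2834
2834 mod 210 = 104
Check: 104 mod 15 = 14 ✓, 104 mod 14 = 6 ✓

x ≡ 104 (mod 210)


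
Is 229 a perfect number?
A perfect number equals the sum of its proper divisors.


Proper divisors of 229: 1
Sum = 1 = 1

No, 229 is not perfect (1 ≠ 229)


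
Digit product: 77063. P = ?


7 × 7 × 0 × 6 × 3 = 0


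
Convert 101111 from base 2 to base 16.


101111 (base 2) = 47 (decimal)
47 (decimal) = 2F (base 16)


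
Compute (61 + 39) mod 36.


61 + 39 = 100
100 mod 36 = 28


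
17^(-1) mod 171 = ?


Use the extended Euclidean algorithm on (171, 17); each row r = 171*s + 17*t:
r=171, s=1, t=0
r=17, s=0, t=1
q=10: r=1, s=1, t=-10   [171*(1) + 17*(-10) = 1]
q=17: r=0, s=-17, t=171   [171*(-17) + 17*(171) = 0]
GCD = 1 with t = -10, so 17*(-10) ≡ 1 (mod 171)
Inverse = -10 mod 171 = 161
Check: 17 * 161 = 2737 ≡ 1 (mod 171)

17^(-1) ≡ 161 (mod 171)


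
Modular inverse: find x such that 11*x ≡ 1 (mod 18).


Use the extended Euclidean algorithm on (18, 11); each row r = 18*s + 11*t:
r=18, s=1, t=0
r=11, s=0, t=1
q=1: r=7, s=1, t=-1   [18*(1) + 11*(-1) = 7]
q=1: r=4, s=-1, t=2   [18*(-1) + 11*(2) = 4]
q=1: r=3, s=2, t=-3   [18*(2) + 11*(-3) = 3]
q=1: r=1, s=-3, t=5   [18*(-3) + 11*(5) = 1]
q=3: r=0, s=11, t=-18   [18*(11) + 11*(-18) = 0]
GCD = 1 with t = 5, so 11*(5) ≡ 1 (mod 18)
Inverse = 5 mod 18 = 5
Check: 11 * 5 = 55 ≡ 1 (mod 18)

11^(-1) ≡ 5 (mod 18)


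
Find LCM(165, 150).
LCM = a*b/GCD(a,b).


GCD(165, 150) = 15
LCM = 165*150/15 = 24750/15 = 1650

LCM = 1650


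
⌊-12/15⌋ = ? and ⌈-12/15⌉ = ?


-12/15 = -0.8000
floor = -1
ceil = 0

floor = -1, ceil = 0


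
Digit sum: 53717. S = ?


5 + 3 + 7 + 1 + 7 = 23


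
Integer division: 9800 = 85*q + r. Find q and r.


9800 = 85 * 115 + 25
Check: 9775 + 25 = 9800

q = 115, r = 25


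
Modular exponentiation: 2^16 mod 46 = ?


2^1 mod 46 = 2
2^2 mod 46 = 4
2^3 mod 46 = 8
2^4 mod 46 = 16
2^5 mod 46 = 32
2^6 mod 46 = 18
2^7 mod 46 = 36
2^8 mod 46 = 26
2^9 mod 46 = 6
2^10 mod 46 = 12
2^11 mod 46 = 24
2^12 mod 46 = 2
2^13 mod 46 = 4
2^14 mod 46 = 8
2^15 mod 46 = 16
2^16 mod 46 = 32


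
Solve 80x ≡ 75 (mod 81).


GCD(80, 81) = 1, unique solution
a^(-1) mod 81 = 80
x = 80 * 75 mod 81 = 6

x ≡ 6 (mod 81)


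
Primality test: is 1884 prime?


1884 / 2 = 942 (exact division)
1884 is NOT prime.

No, 1884 is not prime


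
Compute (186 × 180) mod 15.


186 × 180 = 33480
33480 mod 15 = 0


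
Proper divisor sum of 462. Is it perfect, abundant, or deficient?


Proper divisors: 1, 2, 3, 6, 7, 11, 14, 21, 22, 33, 42, 66, 77, 154, 231
Sum = 1 + 2 + 3 + 6 + 7 + 11 + 14 + 21 + 22 + 33 + 42 + 66 + 77 + 154 + 231 = 690
690 > 462 → abundant

s(462) = 690 (abundant)


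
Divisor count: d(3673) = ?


3673 = 3673^1
d(3673) = (1+1) = 2

2 divisors


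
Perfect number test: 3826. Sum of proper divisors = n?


Proper divisors of 3826: 1, 2, 1913
Sum = 1 + 2 + 1913 = 1916

No, 3826 is not perfect (1916 ≠ 3826)


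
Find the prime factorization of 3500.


3500 / 2 = 1750
1750 / 2 = 875
875 / 5 = 175
175 / 5 = 35
35 / 5 = 7
7 / 7 = 1
3500 = 2^2 × 5^3 × 7


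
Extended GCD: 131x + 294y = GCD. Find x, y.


Tabular extended Euclidean (each row: r = 131*s + 294*t):
r=131, s=1, t=0
r=294, s=0, t=1
q=0: r=131, s=1, t=0   [131*(1) + 294*(0) = 131]
q=2: r=32, s=-2, t=1   [131*(-2) + 294*(1) = 32]
q=4: r=3, s=9, t=-4   [131*(9) + 294*(-4) = 3]
q=10: r=2, s=-92, t=41   [131*(-92) + 294*(41) = 2]
q=1: r=1, s=101, t=-45   [131*(101) + 294*(-45) = 1]
q=2: r=0, s=-294, t=131   [131*(-294) + 294*(131) = 0]
GCD = 1; from the row with r=1: x=101, y=-45
Check: 131*(101) + 294*(-45) = 13231 - 13230 = 1

GCD = 1, x = 101, y = -45


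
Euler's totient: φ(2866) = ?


2866 = 2 × 1433
Prime factors: 2, 1433
φ(2866) = 2866 × (1-1/2) × (1-1/1433)
= 2866 × 1/2 × 1432/1433 = 1432

φ(2866) = 1432


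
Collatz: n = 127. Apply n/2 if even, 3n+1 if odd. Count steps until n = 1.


127 → 382 → 191 → 574 → 287 → 862 → 431 → 1294 → 647 → 1942 → 971 → 2914 → 1457 → 4372 → 2186 → 1093 → 3280 → 1640 → 820 → 410 → 205 → 616 → 308 → 154 → 77 → 232 → 116 → 58 → 29 → 88 → 44 → 22 → 11 → 34 → 17 → 52 → 26 → 13 → 40 → 20 → 10 → 5 → 16 → 8 → 4 → 2 → 1
Total steps = 46

46 steps


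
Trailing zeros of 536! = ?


floor(536/5) = 107
floor(536/25) = 21
floor(536/125) = 4
Total = 132

132 trailing zeros


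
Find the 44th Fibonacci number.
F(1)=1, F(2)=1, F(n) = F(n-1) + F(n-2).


Sequence: 1, 1, 2, 3, 5, 8, 13, 21, 34, 55, 89, 144, 233, 377, 610, 987, 1597, 2584, 4181, 6765, 10946, 17711, 28657, 46368, 75025, 121393, 196418, 317811, 514229, 832040, 1346269, 2178309, 3524578, 5702887, 9227465, 14930352, 24157817, 39088169, 63245986, 102334155, 165580141, 267914296, 433494437, 701408733
F(44) = 701408733


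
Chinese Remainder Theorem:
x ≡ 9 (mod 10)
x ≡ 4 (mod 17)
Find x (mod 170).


M = 10*17 = 170
M1 = M/10 = 17, M2 = M/17 = 10
M1^(-1) mod 10 = 3, M2^(-1) mod 17 = 12
x = 9*17*3 + 4*10*12 = 939
939 mod 170 = 89
Check: 89 mod 10 = 9 ✓, 89 mod 17 = 4 ✓

x ≡ 89 (mod 170)


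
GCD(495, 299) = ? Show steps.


495 = 1 * 299 + 196
299 = 1 * 196 + 103
196 = 1 * 103 + 93
103 = 1 * 93 + 10
93 = 9 * 10 + 3
10 = 3 * 3 + 1
3 = 3 * 1 + 0
GCD = 1


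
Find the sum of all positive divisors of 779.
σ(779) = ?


Divisors of 779: 1, 19, 41, 779
Sum = 1 + 19 + 41 + 779 = 840

σ(779) = 840


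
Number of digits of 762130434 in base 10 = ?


762130434 has 9 digits in base 10
floor(log10(762130434)) + 1 = floor(8.8820) + 1 = 9

9 digits (base 10)


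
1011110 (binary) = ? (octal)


1011110 (base 2) = 94 (decimal)
94 (decimal) = 136 (base 8)


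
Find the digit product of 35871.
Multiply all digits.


3 × 5 × 8 × 7 × 1 = 840


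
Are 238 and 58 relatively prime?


Euclidean algorithm:
238 = 4 * 58 + 6
58 = 9 * 6 + 4
6 = 1 * 4 + 2
4 = 2 * 2 + 0
GCD(238, 58) = 2

No, not coprime (GCD = 2)


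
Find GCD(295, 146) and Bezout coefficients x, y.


Tabular extended Euclidean (each row: r = 295*s + 146*t):
r=295, s=1, t=0
r=146, s=0, t=1
q=2: r=3, s=1, t=-2   [295*(1) + 146*(-2) = 3]
q=48: r=2, s=-48, t=97   [295*(-48) + 146*(97) = 2]
q=1: r=1, s=49, t=-99   [295*(49) + 146*(-99) = 1]
q=2: r=0, s=-146, t=295   [295*(-146) + 146*(295) = 0]
GCD = 1; from the row with r=1: x=49, y=-99
Check: 295*(49) + 146*(-99) = 14455 - 14454 = 1

GCD = 1, x = 49, y = -99


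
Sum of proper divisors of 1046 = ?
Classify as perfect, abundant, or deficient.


Proper divisors: 1, 2, 523
Sum = 1 + 2 + 523 = 526
526 < 1046 → deficient

s(1046) = 526 (deficient)


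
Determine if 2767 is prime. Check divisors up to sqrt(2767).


Check divisors up to sqrt(2767) = 52.6023
No divisors found.
2767 is prime.

Yes, 2767 is prime


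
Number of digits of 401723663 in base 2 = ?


401723663 in base 2 = 10111111100011101000100001111
Number of digits = 29

29 digits (base 2)


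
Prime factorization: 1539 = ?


1539 / 3 = 513
513 / 3 = 171
171 / 3 = 57
57 / 3 = 19
19 / 19 = 1
1539 = 3^4 × 19


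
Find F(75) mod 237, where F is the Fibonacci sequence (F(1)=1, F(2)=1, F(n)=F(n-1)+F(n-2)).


F(k) mod 237 for k=1..75:
1, 1, 2, 3, 5, 8, 13, 21, 34, 55, 89, 144, 233, 140, 136, 39, 175, 214, 152, 129, 44, 173, 217, 153, 133, 49, 182, 231, 176, 170, 109, 42, 151, 193, 107, 63, 170, 233, 166, 162, 91, 16, 107, 123, 230, 116, 109, 225, 97, 85, 182, 30, 212, 5, 217, 222, 202, 187, 152, 102, 17, 119, 136, 18, 154, 172, 89, 24, 113, 137, 13, 150, 163, 76, 2
F(75) mod 237 = 2


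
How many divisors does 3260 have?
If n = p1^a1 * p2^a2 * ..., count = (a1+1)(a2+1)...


3260 = 2^2 × 5^1 × 163^1
d(3260) = (2+1) × (1+1) × (1+1) = 12

12 divisors


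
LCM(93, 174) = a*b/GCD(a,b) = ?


GCD(93, 174) = 3
LCM = 93*174/3 = 16182/3 = 5394

LCM = 5394


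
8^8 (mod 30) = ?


8^1 mod 30 = 8
8^2 mod 30 = 4
8^3 mod 30 = 2
8^4 mod 30 = 16
8^5 mod 30 = 8
8^6 mod 30 = 4
8^7 mod 30 = 2
8^8 mod 30 = 16


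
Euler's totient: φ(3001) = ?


3001 = 3001
Prime factors: 3001
φ(3001) = 3001 × (1-1/3001)
= 3001 × 3000/3001 = 3000

φ(3001) = 3000


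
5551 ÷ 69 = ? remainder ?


5551 = 69 * 80 + 31
Check: 5520 + 31 = 5551

q = 80, r = 31


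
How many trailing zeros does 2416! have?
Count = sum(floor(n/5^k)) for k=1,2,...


floor(2416/5) = 483
floor(2416/25) = 96
floor(2416/125) = 19
floor(2416/625) = 3
Total = 601

601 trailing zeros


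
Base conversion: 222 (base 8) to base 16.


222 (base 8) = 146 (decimal)
146 (decimal) = 92 (base 16)


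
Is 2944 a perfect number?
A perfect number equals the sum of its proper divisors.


Proper divisors of 2944: 1, 2, 4, 8, 16, 23, 32, 46, 64, 92, 128, 184, 368, 736, 1472
Sum = 1 + 2 + 4 + 8 + 16 + 23 + 32 + 46 + 64 + 92 + 128 + 184 + 368 + 736 + 1472 = 3176

No, 2944 is not perfect (3176 ≠ 2944)


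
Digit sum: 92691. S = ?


9 + 2 + 6 + 9 + 1 = 27


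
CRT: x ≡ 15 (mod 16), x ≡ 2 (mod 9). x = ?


M = 16*9 = 144
M1 = M/16 = 9, M2 = M/9 = 16
M1^(-1) mod 16 = 9, M2^(-1) mod 9 = 4
x = 15*9*9 + 2*16*4 = 1343
1343 mod 144 = 47
Check: 47 mod 16 = 15 ✓, 47 mod 9 = 2 ✓

x ≡ 47 (mod 144)


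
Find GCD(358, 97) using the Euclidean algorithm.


358 = 3 * 97 + 67
97 = 1 * 67 + 30
67 = 2 * 30 + 7
30 = 4 * 7 + 2
7 = 3 * 2 + 1
2 = 2 * 1 + 0
GCD = 1


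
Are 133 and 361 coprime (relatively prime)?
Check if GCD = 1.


Euclidean algorithm:
361 = 2 * 133 + 95
133 = 1 * 95 + 38
95 = 2 * 38 + 19
38 = 2 * 19 + 0
GCD(133, 361) = 19

No, not coprime (GCD = 19)


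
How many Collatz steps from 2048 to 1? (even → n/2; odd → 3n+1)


2048 → 1024 → 512 → 256 → 128 → 64 → 32 → 16 → 8 → 4 → 2 → 1
Total steps = 11

11 steps


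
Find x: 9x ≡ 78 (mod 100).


GCD(9, 100) = 1, unique solution
a^(-1) mod 100 = 89
x = 89 * 78 mod 100 = 42

x ≡ 42 (mod 100)


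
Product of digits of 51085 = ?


5 × 1 × 0 × 8 × 5 = 0


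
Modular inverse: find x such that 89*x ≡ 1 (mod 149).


Use the extended Euclidean algorithm on (149, 89); each row r = 149*s + 89*t:
r=149, s=1, t=0
r=89, s=0, t=1
q=1: r=60, s=1, t=-1   [149*(1) + 89*(-1) = 60]
q=1: r=29, s=-1, t=2   [149*(-1) + 89*(2) = 29]
q=2: r=2, s=3, t=-5   [149*(3) + 89*(-5) = 2]
q=14: r=1, s=-43, t=72   [149*(-43) + 89*(72) = 1]
q=2: r=0, s=89, t=-149   [149*(89) + 89*(-149) = 0]
GCD = 1 with t = 72, so 89*(72) ≡ 1 (mod 149)
Inverse = 72 mod 149 = 72
Check: 89 * 72 = 6408 ≡ 1 (mod 149)

89^(-1) ≡ 72 (mod 149)


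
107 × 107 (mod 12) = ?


107 × 107 = 11449
11449 mod 12 = 1


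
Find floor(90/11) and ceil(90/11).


90/11 = 8.1818
floor = 8
ceil = 9

floor = 8, ceil = 9


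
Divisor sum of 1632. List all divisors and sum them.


Divisors of 1632: 1, 2, 3, 4, 6, 8, 12, 16, 17, 24, 32, 34, 48, 51, 68, 96, 102, 136, 204, 272, 408, 544, 816, 1632
Sum = 1 + 2 + 3 + 4 + 6 + 8 + 12 + 16 + 17 + 24 + 32 + 34 + 48 + 51 + 68 + 96 + 102 + 136 + 204 + 272 + 408 + 544 + 816 + 1632 = 4536

σ(1632) = 4536


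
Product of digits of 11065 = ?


1 × 1 × 0 × 6 × 5 = 0


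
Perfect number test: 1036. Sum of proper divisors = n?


Proper divisors of 1036: 1, 2, 4, 7, 14, 28, 37, 74, 148, 259, 518
Sum = 1 + 2 + 4 + 7 + 14 + 28 + 37 + 74 + 148 + 259 + 518 = 1092

No, 1036 is not perfect (1092 ≠ 1036)


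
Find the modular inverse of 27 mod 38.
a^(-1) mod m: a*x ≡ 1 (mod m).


Use the extended Euclidean algorithm on (38, 27); each row r = 38*s + 27*t:
r=38, s=1, t=0
r=27, s=0, t=1
q=1: r=11, s=1, t=-1   [38*(1) + 27*(-1) = 11]
q=2: r=5, s=-2, t=3   [38*(-2) + 27*(3) = 5]
q=2: r=1, s=5, t=-7   [38*(5) + 27*(-7) = 1]
q=5: r=0, s=-27, t=38   [38*(-27) + 27*(38) = 0]
GCD = 1 with t = -7, so 27*(-7) ≡ 1 (mod 38)
Inverse = -7 mod 38 = 31
Check: 27 * 31 = 837 ≡ 1 (mod 38)

27^(-1) ≡ 31 (mod 38)


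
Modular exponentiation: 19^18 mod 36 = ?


19^1 mod 36 = 19
19^2 mod 36 = 1
19^3 mod 36 = 19
19^4 mod 36 = 1
19^5 mod 36 = 19
19^6 mod 36 = 1
19^7 mod 36 = 19
19^8 mod 36 = 1
19^9 mod 36 = 19
19^10 mod 36 = 1
19^11 mod 36 = 19
19^12 mod 36 = 1
19^13 mod 36 = 19
19^14 mod 36 = 1
19^15 mod 36 = 19
19^16 mod 36 = 1
19^17 mod 36 = 19
19^18 mod 36 = 1


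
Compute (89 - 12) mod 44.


89 - 12 = 77
77 mod 44 = 33


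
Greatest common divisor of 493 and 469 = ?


493 = 1 * 469 + 24
469 = 19 * 24 + 13
24 = 1 * 13 + 11
13 = 1 * 11 + 2
11 = 5 * 2 + 1
2 = 2 * 1 + 0
GCD = 1


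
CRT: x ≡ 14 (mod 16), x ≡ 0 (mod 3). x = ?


M = 16*3 = 48
M1 = M/16 = 3, M2 = M/3 = 16
M1^(-1) mod 16 = 11, M2^(-1) mod 3 = 1
x = 14*3*11 + 0*16*1 = 462
462 mod 48 = 30
Check: 30 mod 16 = 14 ✓, 30 mod 3 = 0 ✓

x ≡ 30 (mod 48)


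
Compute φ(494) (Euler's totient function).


494 = 2 × 13 × 19
Prime factors: 2, 13, 19
φ(494) = 494 × (1-1/2) × (1-1/13) × (1-1/19)
= 494 × 1/2 × 12/13 × 18/19 = 216

φ(494) = 216


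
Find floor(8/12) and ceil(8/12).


8/12 = 0.6667
floor = 0
ceil = 1

floor = 0, ceil = 1


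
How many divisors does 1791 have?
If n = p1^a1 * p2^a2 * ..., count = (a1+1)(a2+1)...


1791 = 3^2 × 199^1
d(1791) = (2+1) × (1+1) = 6

6 divisors


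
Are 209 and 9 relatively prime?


Euclidean algorithm:
209 = 23 * 9 + 2
9 = 4 * 2 + 1
2 = 2 * 1 + 0
GCD(209, 9) = 1

Yes, coprime (GCD = 1)


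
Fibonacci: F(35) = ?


Sequence: 1, 1, 2, 3, 5, 8, 13, 21, 34, 55, 89, 144, 233, 377, 610, 987, 1597, 2584, 4181, 6765, 10946, 17711, 28657, 46368, 75025, 121393, 196418, 317811, 514229, 832040, 1346269, 2178309, 3524578, 5702887, 9227465
F(35) = 9227465


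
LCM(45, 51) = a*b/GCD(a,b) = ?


GCD(45, 51) = 3
LCM = 45*51/3 = 2295/3 = 765

LCM = 765


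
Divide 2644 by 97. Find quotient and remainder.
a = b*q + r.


2644 = 97 * 27 + 25
Check: 2619 + 25 = 2644

q = 27, r = 25


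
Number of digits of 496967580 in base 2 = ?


496967580 in base 2 = 11101100111110001111110011100
Number of digits = 29

29 digits (base 2)


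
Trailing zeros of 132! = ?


floor(132/5) = 26
floor(132/25) = 5
floor(132/125) = 1
Total = 32

32 trailing zeros


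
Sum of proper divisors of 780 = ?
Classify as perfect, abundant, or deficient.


Proper divisors: 1, 2, 3, 4, 5, 6, 10, 12, 13, 15, 20, 26, 30, 39, 52, 60, 65, 78, 130, 156, 195, 260, 390
Sum = 1 + 2 + 3 + 4 + 5 + 6 + 10 + 12 + 13 + 15 + 20 + 26 + 30 + 39 + 52 + 60 + 65 + 78 + 130 + 156 + 195 + 260 + 390 = 1572
1572 > 780 → abundant

s(780) = 1572 (abundant)


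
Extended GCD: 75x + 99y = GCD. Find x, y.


Tabular extended Euclidean (each row: r = 75*s + 99*t):
r=75, s=1, t=0
r=99, s=0, t=1
q=0: r=75, s=1, t=0   [75*(1) + 99*(0) = 75]
q=1: r=24, s=-1, t=1   [75*(-1) + 99*(1) = 24]
q=3: r=3, s=4, t=-3   [75*(4) + 99*(-3) = 3]
q=8: r=0, s=-33, t=25   [75*(-33) + 99*(25) = 0]
GCD = 3; from the row with r=3: x=4, y=-3
Check: 75*(4) + 99*(-3) = 300 - 297 = 3

GCD = 3, x = 4, y = -3


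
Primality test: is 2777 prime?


Check divisors up to sqrt(2777) = 52.6972
No divisors found.
2777 is prime.

Yes, 2777 is prime


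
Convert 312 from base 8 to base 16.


312 (base 8) = 202 (decimal)
202 (decimal) = CA (base 16)


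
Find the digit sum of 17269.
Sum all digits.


1 + 7 + 2 + 6 + 9 = 25


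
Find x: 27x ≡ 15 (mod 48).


GCD(27, 48) = 3 divides 15
Divide: 9x ≡ 5 (mod 16)
x ≡ 13 (mod 16)


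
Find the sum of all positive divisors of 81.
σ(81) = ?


Divisors of 81: 1, 3, 9, 27, 81
Sum = 1 + 3 + 9 + 27 + 81 = 121

σ(81) = 121


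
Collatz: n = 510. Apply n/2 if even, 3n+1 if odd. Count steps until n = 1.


510 → 255 → 766 → 383 → 1150 → 575 → 1726 → 863 → 2590 → 1295 → 3886 → 1943 → 5830 → 2915 → 8746 → 4373 → 13120 → 6560 → 3280 → 1640 → 820 → 410 → 205 → 616 → 308 → 154 → 77 → 232 → 116 → 58 → 29 → 88 → 44 → 22 → 11 → 34 → 17 → 52 → 26 → 13 → 40 → 20 → 10 → 5 → 16 → 8 → 4 → 2 → 1
Total steps = 48

48 steps


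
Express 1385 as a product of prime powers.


1385 / 5 = 277
277 / 277 = 1
1385 = 5 × 277


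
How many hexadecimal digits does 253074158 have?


253074158 in base 16 = F159AEE
Number of digits = 7

7 digits (base 16)


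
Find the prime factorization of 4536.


4536 / 2 = 2268
2268 / 2 = 1134
1134 / 2 = 567
567 / 3 = 189
189 / 3 = 63
63 / 3 = 21
21 / 3 = 7
7 / 7 = 1
4536 = 2^3 × 3^4 × 7


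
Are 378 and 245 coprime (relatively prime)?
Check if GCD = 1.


Euclidean algorithm:
378 = 1 * 245 + 133
245 = 1 * 133 + 112
133 = 1 * 112 + 21
112 = 5 * 21 + 7
21 = 3 * 7 + 0
GCD(378, 245) = 7

No, not coprime (GCD = 7)


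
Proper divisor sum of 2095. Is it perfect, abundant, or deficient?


Proper divisors: 1, 5, 419
Sum = 1 + 5 + 419 = 425
425 < 2095 → deficient

s(2095) = 425 (deficient)


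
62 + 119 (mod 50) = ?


62 + 119 = 181
181 mod 50 = 31


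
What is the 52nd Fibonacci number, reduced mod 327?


F(k) mod 327 for k=1..52:
1, 1, 2, 3, 5, 8, 13, 21, 34, 55, 89, 144, 233, 50, 283, 6, 289, 295, 257, 225, 155, 53, 208, 261, 142, 76, 218, 294, 185, 152, 10, 162, 172, 7, 179, 186, 38, 224, 262, 159, 94, 253, 20, 273, 293, 239, 205, 117, 322, 112, 107, 219
F(52) mod 327 = 219


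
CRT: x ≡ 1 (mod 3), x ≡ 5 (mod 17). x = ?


M = 3*17 = 51
M1 = M/3 = 17, M2 = M/17 = 3
M1^(-1) mod 3 = 2, M2^(-1) mod 17 = 6
x = 1*17*2 + 5*3*6 = 124
124 mod 51 = 22
Check: 22 mod 3 = 1 ✓, 22 mod 17 = 5 ✓

x ≡ 22 (mod 51)


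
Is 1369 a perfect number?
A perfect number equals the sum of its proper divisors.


Proper divisors of 1369: 1, 37
Sum = 1 + 37 = 38

No, 1369 is not perfect (38 ≠ 1369)


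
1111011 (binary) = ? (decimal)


1111011 (base 2) = 123 (decimal)
123 (decimal) = 123 (base 10)


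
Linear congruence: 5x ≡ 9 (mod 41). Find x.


GCD(5, 41) = 1, unique solution
a^(-1) mod 41 = 33
x = 33 * 9 mod 41 = 10

x ≡ 10 (mod 41)


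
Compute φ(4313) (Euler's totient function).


4313 = 19 × 227
Prime factors: 19, 227
φ(4313) = 4313 × (1-1/19) × (1-1/227)
= 4313 × 18/19 × 226/227 = 4068

φ(4313) = 4068


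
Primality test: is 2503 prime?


Check divisors up to sqrt(2503) = 50.0300
No divisors found.
2503 is prime.

Yes, 2503 is prime


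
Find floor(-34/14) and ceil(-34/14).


-34/14 = -2.4286
floor = -3
ceil = -2

floor = -3, ceil = -2


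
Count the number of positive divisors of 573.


573 = 3^1 × 191^1
d(573) = (1+1) × (1+1) = 4

4 divisors


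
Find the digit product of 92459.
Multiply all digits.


9 × 2 × 4 × 5 × 9 = 3240


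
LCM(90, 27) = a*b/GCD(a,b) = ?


GCD(90, 27) = 9
LCM = 90*27/9 = 2430/9 = 270

LCM = 270


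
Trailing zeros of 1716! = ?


floor(1716/5) = 343
floor(1716/25) = 68
floor(1716/125) = 13
floor(1716/625) = 2
Total = 426

426 trailing zeros


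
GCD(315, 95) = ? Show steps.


315 = 3 * 95 + 30
95 = 3 * 30 + 5
30 = 6 * 5 + 0
GCD = 5


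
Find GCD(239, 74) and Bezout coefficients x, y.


Tabular extended Euclidean (each row: r = 239*s + 74*t):
r=239, s=1, t=0
r=74, s=0, t=1
q=3: r=17, s=1, t=-3   [239*(1) + 74*(-3) = 17]
q=4: r=6, s=-4, t=13   [239*(-4) + 74*(13) = 6]
q=2: r=5, s=9, t=-29   [239*(9) + 74*(-29) = 5]
q=1: r=1, s=-13, t=42   [239*(-13) + 74*(42) = 1]
q=5: r=0, s=74, t=-239   [239*(74) + 74*(-239) = 0]
GCD = 1; from the row with r=1: x=-13, y=42
Check: 239*(-13) + 74*(42) = -3107 + 3108 = 1

GCD = 1, x = -13, y = 42


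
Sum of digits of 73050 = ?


7 + 3 + 0 + 5 + 0 = 15


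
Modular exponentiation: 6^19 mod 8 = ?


6^1 mod 8 = 6
6^2 mod 8 = 4
6^3 mod 8 = 0
6^4 mod 8 = 0
6^5 mod 8 = 0
6^6 mod 8 = 0
6^7 mod 8 = 0
6^8 mod 8 = 0
6^9 mod 8 = 0
6^10 mod 8 = 0
6^11 mod 8 = 0
6^12 mod 8 = 0
6^13 mod 8 = 0
6^14 mod 8 = 0
6^15 mod 8 = 0
6^16 mod 8 = 0
6^17 mod 8 = 0
6^18 mod 8 = 0
6^19 mod 8 = 0


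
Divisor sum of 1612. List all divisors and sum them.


Divisors of 1612: 1, 2, 4, 13, 26, 31, 52, 62, 124, 403, 806, 1612
Sum = 1 + 2 + 4 + 13 + 26 + 31 + 52 + 62 + 124 + 403 + 806 + 1612 = 3136

σ(1612) = 3136


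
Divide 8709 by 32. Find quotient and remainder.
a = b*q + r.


8709 = 32 * 272 + 5
Check: 8704 + 5 = 8709

q = 272, r = 5


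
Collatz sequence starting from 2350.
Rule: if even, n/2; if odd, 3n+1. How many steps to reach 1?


2350 → 1175 → 3526 → 1763 → 5290 → 2645 → 7936 → 3968 → 1984 → 992 → 496 → 248 → 124 → 62 → 31 → 94 → 47 → 142 → 71 → 214 → 107 → 322 → 161 → 484 → 242 → 121 → 364 → 182 → 91 → 274 → 137 → 412 → 206 → 103 → 310 → 155 → 466 → 233 → 700 → 350 → 175 → 526 → 263 → 790 → 395 → 1186 → 593 → 1780 → 890 → 445 → 1336 → 668 → 334 → 167 → 502 → 251 → 754 → 377 → 1132 → 566 → 283 → 850 → 425 → 1276 → 638 → 319 → 958 → 479 → 1438 → 719 → 2158 → 1079 → 3238 → 1619 → 4858 → 2429 → 7288 → 3644 → 1822 → 911 → 2734 → 1367 → 4102 → 2051 → 6154 → 3077 → 9232 → 4616 → 2308 → 1154 → 577 → 1732 → 866 → 433 → 1300 → 650 → 325 → 976 → 488 → 244 → 122 → 61 → 184 → 92 → 46 → 23 → 70 → 35 → 106 → 53 → 160 → 80 → 40 → 20 → 10 → 5 → 16 → 8 → 4 → 2 → 1
Total steps = 120

120 steps


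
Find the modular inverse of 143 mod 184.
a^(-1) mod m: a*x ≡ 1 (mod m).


Use the extended Euclidean algorithm on (184, 143); each row r = 184*s + 143*t:
r=184, s=1, t=0
r=143, s=0, t=1
q=1: r=41, s=1, t=-1   [184*(1) + 143*(-1) = 41]
q=3: r=20, s=-3, t=4   [184*(-3) + 143*(4) = 20]
q=2: r=1, s=7, t=-9   [184*(7) + 143*(-9) = 1]
q=20: r=0, s=-143, t=184   [184*(-143) + 143*(184) = 0]
GCD = 1 with t = -9, so 143*(-9) ≡ 1 (mod 184)
Inverse = -9 mod 184 = 175
Check: 143 * 175 = 25025 ≡ 1 (mod 184)

143^(-1) ≡ 175 (mod 184)


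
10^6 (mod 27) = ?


10^1 mod 27 = 10
10^2 mod 27 = 19
10^3 mod 27 = 1
10^4 mod 27 = 10
10^5 mod 27 = 19
10^6 mod 27 = 1


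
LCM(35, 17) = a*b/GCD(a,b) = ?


GCD(35, 17) = 1
LCM = 35*17/1 = 595/1 = 595

LCM = 595


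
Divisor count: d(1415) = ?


1415 = 5^1 × 283^1
d(1415) = (1+1) × (1+1) = 4

4 divisors


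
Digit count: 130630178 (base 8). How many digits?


130630178 in base 8 = 762241042
Number of digits = 9

9 digits (base 8)


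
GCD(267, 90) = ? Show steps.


267 = 2 * 90 + 87
90 = 1 * 87 + 3
87 = 29 * 3 + 0
GCD = 3


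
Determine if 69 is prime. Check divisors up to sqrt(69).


69 / 3 = 23 (exact division)
69 is NOT prime.

No, 69 is not prime


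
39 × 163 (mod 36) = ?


39 × 163 = 6357
6357 mod 36 = 21


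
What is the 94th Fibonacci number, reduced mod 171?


F(k) mod 171 for k=1..94:
1, 1, 2, 3, 5, 8, 13, 21, 34, 55, 89, 144, 62, 35, 97, 132, 58, 19, 77, 96, 2, 98, 100, 27, 127, 154, 110, 93, 32, 125, 157, 111, 97, 37, 134, 0, 134, 134, 97, 60, 157, 46, 32, 78, 110, 17, 127, 144, 100, 73, 2, 75, 77, 152, 58, 39, 97, 136, 62, 27, 89, 116, 34, 150, 13, 163, 5, 168, 2, 170, 1, 0, 1, 1, 2, 3, 5, 8, 13, 21, 34, 55, 89, 144, 62, 35, 97, 132, 58, 19, 77, 96, 2, 98
F(94) mod 171 = 98


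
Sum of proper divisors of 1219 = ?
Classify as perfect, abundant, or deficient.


Proper divisors: 1, 23, 53
Sum = 1 + 23 + 53 = 77
77 < 1219 → deficient

s(1219) = 77 (deficient)


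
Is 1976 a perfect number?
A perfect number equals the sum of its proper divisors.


Proper divisors of 1976: 1, 2, 4, 8, 13, 19, 26, 38, 52, 76, 104, 152, 247, 494, 988
Sum = 1 + 2 + 4 + 8 + 13 + 19 + 26 + 38 + 52 + 76 + 104 + 152 + 247 + 494 + 988 = 2224

No, 1976 is not perfect (2224 ≠ 1976)


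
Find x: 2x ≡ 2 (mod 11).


GCD(2, 11) = 1, unique solution
a^(-1) mod 11 = 6
x = 6 * 2 mod 11 = 1

x ≡ 1 (mod 11)


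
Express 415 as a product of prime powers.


415 / 5 = 83
83 / 83 = 1
415 = 5 × 83


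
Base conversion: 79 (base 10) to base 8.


79 (base 10) = 79 (decimal)
79 (decimal) = 117 (base 8)


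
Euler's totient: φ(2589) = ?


2589 = 3 × 863
Prime factors: 3, 863
φ(2589) = 2589 × (1-1/3) × (1-1/863)
= 2589 × 2/3 × 862/863 = 1724

φ(2589) = 1724


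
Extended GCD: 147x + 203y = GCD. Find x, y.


Tabular extended Euclidean (each row: r = 147*s + 203*t):
r=147, s=1, t=0
r=203, s=0, t=1
q=0: r=147, s=1, t=0   [147*(1) + 203*(0) = 147]
q=1: r=56, s=-1, t=1   [147*(-1) + 203*(1) = 56]
q=2: r=35, s=3, t=-2   [147*(3) + 203*(-2) = 35]
q=1: r=21, s=-4, t=3   [147*(-4) + 203*(3) = 21]
q=1: r=14, s=7, t=-5   [147*(7) + 203*(-5) = 14]
q=1: r=7, s=-11, t=8   [147*(-11) + 203*(8) = 7]
q=2: r=0, s=29, t=-21   [147*(29) + 203*(-21) = 0]
GCD = 7; from the row with r=7: x=-11, y=8
Check: 147*(-11) + 203*(8) = -1617 + 1624 = 7

GCD = 7, x = -11, y = 8


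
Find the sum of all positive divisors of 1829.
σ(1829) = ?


Divisors of 1829: 1, 31, 59, 1829
Sum = 1 + 31 + 59 + 1829 = 1920

σ(1829) = 1920


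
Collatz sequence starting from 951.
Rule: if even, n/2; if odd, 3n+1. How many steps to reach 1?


951 → 2854 → 1427 → 4282 → 2141 → 6424 → 3212 → 1606 → 803 → 2410 → 1205 → 3616 → 1808 → 904 → 452 → 226 → 113 → 340 → 170 → 85 → 256 → 128 → 64 → 32 → 16 → 8 → 4 → 2 → 1
Total steps = 28

28 steps


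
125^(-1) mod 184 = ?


Use the extended Euclidean algorithm on (184, 125); each row r = 184*s + 125*t:
r=184, s=1, t=0
r=125, s=0, t=1
q=1: r=59, s=1, t=-1   [184*(1) + 125*(-1) = 59]
q=2: r=7, s=-2, t=3   [184*(-2) + 125*(3) = 7]
q=8: r=3, s=17, t=-25   [184*(17) + 125*(-25) = 3]
q=2: r=1, s=-36, t=53   [184*(-36) + 125*(53) = 1]
q=3: r=0, s=125, t=-184   [184*(125) + 125*(-184) = 0]
GCD = 1 with t = 53, so 125*(53) ≡ 1 (mod 184)
Inverse = 53 mod 184 = 53
Check: 125 * 53 = 6625 ≡ 1 (mod 184)

125^(-1) ≡ 53 (mod 184)


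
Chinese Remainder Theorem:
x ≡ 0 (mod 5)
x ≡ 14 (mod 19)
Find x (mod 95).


M = 5*19 = 95
M1 = M/5 = 19, M2 = M/19 = 5
M1^(-1) mod 5 = 4, M2^(-1) mod 19 = 4
x = 0*19*4 + 14*5*4 = 280
280 mod 95 = 90
Check: 90 mod 5 = 0 ✓, 90 mod 19 = 14 ✓

x ≡ 90 (mod 95)
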